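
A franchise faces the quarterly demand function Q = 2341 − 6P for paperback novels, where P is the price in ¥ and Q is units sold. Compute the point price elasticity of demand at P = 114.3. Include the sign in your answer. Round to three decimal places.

At P = 114.3, Q = 1655.200.
dQ/dP = −6.
ε = (dQ/dP)(P/Q) = (-6)(114.3/1655.200).

-0.414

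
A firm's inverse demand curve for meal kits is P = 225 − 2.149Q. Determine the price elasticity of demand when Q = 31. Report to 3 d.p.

-2.377

At Q = 31, P = 225 − 2.149(31) = 158.38.
dP/dQ = −2.149, so dQ/dP = 1/(−2.149) = -0.465.
ε = (dQ/dP)(P/Q) = (-0.465)(158.38/31).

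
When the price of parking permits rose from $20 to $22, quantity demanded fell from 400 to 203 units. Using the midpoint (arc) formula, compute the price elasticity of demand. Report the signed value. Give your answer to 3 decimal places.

ΔQ = 203 − 400 = -197; ΔP = 22 − 20 = 2.
Midpoints: P̄ = 21.00, Q̄ = 301.5.
ε = (ΔQ/ΔP)(P̄/Q̄) = (-197/2)(21.00/301.5).

-6.861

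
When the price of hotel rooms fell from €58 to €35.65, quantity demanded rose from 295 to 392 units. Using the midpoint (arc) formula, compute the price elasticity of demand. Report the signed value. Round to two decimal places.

ΔQ = 392 − 295 = 97; ΔP = 35.65 − 58 = -22.35.
Midpoints: P̄ = 46.83, Q̄ = 343.5.
ε = (ΔQ/ΔP)(P̄/Q̄) = (97/-22.35)(46.83/343.5).

-0.59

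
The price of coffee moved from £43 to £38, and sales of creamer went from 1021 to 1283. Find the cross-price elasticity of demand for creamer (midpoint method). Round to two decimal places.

ΔQ_x = 1283 − 1021 = 262; ΔP_y = 38 − 43 = -5.
Midpoints: P̄_y = 40.50, Q̄_x = 1152.0.
ε_xy = (ΔQ_x/ΔP_y)(P̄_y/Q̄_x) = (262/-5)(40.50/1152.0).
ε_xy < 0, so the goods are complements.

-1.84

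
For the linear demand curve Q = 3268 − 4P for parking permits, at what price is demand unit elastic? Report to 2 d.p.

408.50

For linear demand Q = a − bP, ε = −bP/(a − bP). |ε| = 1 when bP = a − bP, i.e. P = a/(2b).
P = 3268/(2·4) = 3268/8 = 408.5000.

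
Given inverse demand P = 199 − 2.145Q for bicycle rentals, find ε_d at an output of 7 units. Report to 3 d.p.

-12.253

At Q = 7, P = 199 − 2.145(7) = 183.99.
dP/dQ = −2.145, so dQ/dP = 1/(−2.145) = -0.466.
ε = (dQ/dP)(P/Q) = (-0.466)(183.99/7).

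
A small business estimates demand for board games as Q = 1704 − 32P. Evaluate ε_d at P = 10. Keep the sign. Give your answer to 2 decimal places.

-0.23

At P = 10, Q = 1384.
dQ/dP = −32.
ε = (dQ/dP)(P/Q) = (-32)(10/1384).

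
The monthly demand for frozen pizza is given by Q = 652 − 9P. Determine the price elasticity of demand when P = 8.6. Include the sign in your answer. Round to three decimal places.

At P = 8.6, Q = 574.600.
dQ/dP = −9.
ε = (dQ/dP)(P/Q) = (-9)(8.6/574.600).

-0.135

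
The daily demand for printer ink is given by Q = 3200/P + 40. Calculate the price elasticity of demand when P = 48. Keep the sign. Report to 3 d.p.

At P = 48, Q = 106.667.
dQ/dP = −3200/P² = -1.389.
ε = (dQ/dP)(P/Q) = (-1.389)(48/106.667).
|ε| < 1, so demand is inelastic at this price.

-0.625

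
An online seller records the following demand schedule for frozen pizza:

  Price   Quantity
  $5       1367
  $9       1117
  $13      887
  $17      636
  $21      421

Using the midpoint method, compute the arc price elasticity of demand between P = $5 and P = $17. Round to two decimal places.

At P = 5, Q = 1367; at P = 17, Q = 636.
ΔQ = -731, ΔP = 12. Midpoints: P̄ = 11.00, Q̄ = 1001.5.
ε = (ΔQ/ΔP)(P̄/Q̄) = (-731/12)(11.00/1001.5).

-0.67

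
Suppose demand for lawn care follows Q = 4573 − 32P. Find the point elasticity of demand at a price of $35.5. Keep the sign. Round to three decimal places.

At P = 35.5, Q = 3437.
dQ/dP = −32.
ε = (dQ/dP)(P/Q) = (-32)(35.5/3437).

-0.331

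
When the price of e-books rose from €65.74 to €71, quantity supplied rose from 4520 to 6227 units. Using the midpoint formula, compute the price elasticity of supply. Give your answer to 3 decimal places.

ΔQ = 6227 − 4520 = 1707; ΔP = 71 − 65.74 = 5.26.
Midpoints: P̄ = 68.37, Q̄ = 5373.5.
ε_s = (ΔQ/ΔP)(P̄/Q̄) = (1707/5.26)(68.37/5373.5).

4.129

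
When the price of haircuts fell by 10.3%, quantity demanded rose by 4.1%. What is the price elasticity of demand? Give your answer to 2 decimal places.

-0.40

ε = %ΔQ / %ΔP = (4.1)/(-10.3) = -0.398.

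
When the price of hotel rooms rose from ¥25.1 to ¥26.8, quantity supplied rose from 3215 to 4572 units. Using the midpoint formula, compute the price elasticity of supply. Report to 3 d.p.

ΔQ = 4572 − 3215 = 1357; ΔP = 26.8 − 25.1 = 1.7.
Midpoints: P̄ = 25.95, Q̄ = 3893.5.
ε_s = (ΔQ/ΔP)(P̄/Q̄) = (1357/1.7)(25.95/3893.5).

5.320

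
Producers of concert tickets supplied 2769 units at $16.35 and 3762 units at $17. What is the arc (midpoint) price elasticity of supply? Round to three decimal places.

ΔQ = 3762 − 2769 = 993; ΔP = 17 − 16.35 = 0.65.
Midpoints: P̄ = 16.68, Q̄ = 3265.5.
ε_s = (ΔQ/ΔP)(P̄/Q̄) = (993/0.65)(16.68/3265.5).

7.801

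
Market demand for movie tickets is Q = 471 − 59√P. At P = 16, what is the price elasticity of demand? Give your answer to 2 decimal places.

-0.50

At P = 16, Q = 235.
dQ/dP = −59/(2√P) = -7.375.
ε = (dQ/dP)(P/Q) = (-7.375)(16/235).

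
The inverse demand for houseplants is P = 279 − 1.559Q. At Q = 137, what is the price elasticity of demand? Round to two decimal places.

At Q = 137, P = 279 − 1.559(137) = 65.42.
dP/dQ = −1.559, so dQ/dP = 1/(−1.559) = -0.641.
ε = (dQ/dP)(P/Q) = (-0.641)(65.42/137).

-0.31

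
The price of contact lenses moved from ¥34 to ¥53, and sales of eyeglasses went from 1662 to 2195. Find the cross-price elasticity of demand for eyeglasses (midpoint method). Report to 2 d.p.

ΔQ_x = 2195 − 1662 = 533; ΔP_y = 53 − 34 = 19.
Midpoints: P̄_y = 43.50, Q̄_x = 1928.5.
ε_xy = (ΔQ_x/ΔP_y)(P̄_y/Q̄_x) = (533/19)(43.50/1928.5).
ε_xy > 0, so the goods are substitutes.

0.63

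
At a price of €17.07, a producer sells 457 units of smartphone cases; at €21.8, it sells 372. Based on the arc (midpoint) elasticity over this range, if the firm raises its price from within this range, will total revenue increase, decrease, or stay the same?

Arc ε = (-85/4.73)(19.44/414.5) ≈ -0.843.
|ε| = 0.84 < 1, so demand is inelastic. A price rise therefore raises total revenue.

increase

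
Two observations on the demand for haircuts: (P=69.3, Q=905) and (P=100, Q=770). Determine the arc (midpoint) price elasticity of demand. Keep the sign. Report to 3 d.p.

-0.444

ΔQ = 770 − 905 = -135; ΔP = 100 − 69.3 = 30.7.
Midpoints: P̄ = 84.65, Q̄ = 837.5.
ε = (ΔQ/ΔP)(P̄/Q̄) = (-135/30.7)(84.65/837.5).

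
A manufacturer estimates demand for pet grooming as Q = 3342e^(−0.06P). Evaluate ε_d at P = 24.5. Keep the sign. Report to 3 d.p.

At P = 24.5, Q = 768.411.
dQ/dP = −0.06·3342e^(−0.06P) = −0.06Q = -46.105.
ε = (dQ/dP)(P/Q) = (-46.105)(24.5/768.411).

-1.470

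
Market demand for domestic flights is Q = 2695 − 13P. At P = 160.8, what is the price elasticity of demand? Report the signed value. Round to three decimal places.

At P = 160.8, Q = 604.600.
dQ/dP = −13.
ε = (dQ/dP)(P/Q) = (-13)(160.8/604.600).

-3.457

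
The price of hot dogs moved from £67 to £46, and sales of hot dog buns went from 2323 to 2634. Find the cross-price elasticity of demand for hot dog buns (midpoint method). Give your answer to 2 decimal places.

-0.34

ΔQ_x = 2634 − 2323 = 311; ΔP_y = 46 − 67 = -21.
Midpoints: P̄_y = 56.50, Q̄_x = 2478.5.
ε_xy = (ΔQ_x/ΔP_y)(P̄_y/Q̄_x) = (311/-21)(56.50/2478.5).
ε_xy < 0, so the goods are complements.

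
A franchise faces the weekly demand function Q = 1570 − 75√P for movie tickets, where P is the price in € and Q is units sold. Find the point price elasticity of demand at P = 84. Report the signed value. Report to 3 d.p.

At P = 84, Q = 882.614.
dQ/dP = −75/(2√P) = -4.092.
ε = (dQ/dP)(P/Q) = (-4.092)(84/882.614).
|ε| < 1, so demand is inelastic at this price.

-0.389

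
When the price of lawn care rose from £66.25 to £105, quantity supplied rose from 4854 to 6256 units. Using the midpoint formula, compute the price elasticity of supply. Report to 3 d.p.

0.558

ΔQ = 6256 − 4854 = 1402; ΔP = 105 − 66.25 = 38.75.
Midpoints: P̄ = 85.62, Q̄ = 5555.0.
ε_s = (ΔQ/ΔP)(P̄/Q̄) = (1402/38.75)(85.62/5555.0).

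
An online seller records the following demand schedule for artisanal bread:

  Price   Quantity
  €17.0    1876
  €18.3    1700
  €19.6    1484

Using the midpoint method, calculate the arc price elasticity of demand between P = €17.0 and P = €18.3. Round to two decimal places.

At P = 17.0, Q = 1876; at P = 18.3, Q = 1700.
ΔQ = -176, ΔP = 1.3. Midpoints: P̄ = 17.65, Q̄ = 1788.0.
ε = (ΔQ/ΔP)(P̄/Q̄) = (-176/1.3)(17.65/1788.0).

-1.34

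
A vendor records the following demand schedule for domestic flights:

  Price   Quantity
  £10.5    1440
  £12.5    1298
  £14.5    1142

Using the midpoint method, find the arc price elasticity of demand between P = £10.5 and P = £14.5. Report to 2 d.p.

-0.72

At P = 10.5, Q = 1440; at P = 14.5, Q = 1142.
ΔQ = -298, ΔP = 4.0. Midpoints: P̄ = 12.50, Q̄ = 1291.0.
ε = (ΔQ/ΔP)(P̄/Q̄) = (-298/4.0)(12.50/1291.0).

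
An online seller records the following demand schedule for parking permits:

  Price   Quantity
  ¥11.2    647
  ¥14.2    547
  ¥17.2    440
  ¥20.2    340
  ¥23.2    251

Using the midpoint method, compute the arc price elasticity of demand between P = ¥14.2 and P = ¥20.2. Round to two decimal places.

At P = 14.2, Q = 547; at P = 20.2, Q = 340.
ΔQ = -207, ΔP = 6.0. Midpoints: P̄ = 17.20, Q̄ = 443.5.
ε = (ΔQ/ΔP)(P̄/Q̄) = (-207/6.0)(17.20/443.5).

-1.34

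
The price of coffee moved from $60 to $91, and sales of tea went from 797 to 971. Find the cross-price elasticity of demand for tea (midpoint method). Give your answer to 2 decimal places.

0.48

ΔQ_x = 971 − 797 = 174; ΔP_y = 91 − 60 = 31.
Midpoints: P̄_y = 75.50, Q̄_x = 884.0.
ε_xy = (ΔQ_x/ΔP_y)(P̄_y/Q̄_x) = (174/31)(75.50/884.0).
ε_xy > 0, so the goods are substitutes.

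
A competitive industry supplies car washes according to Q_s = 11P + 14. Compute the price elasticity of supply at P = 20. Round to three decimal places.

0.940

At P = 20, Q_s = 234.
dQ_s/dP = 11.
ε_s = (dQ_s/dP)(P/Q_s) = (11)(20/234).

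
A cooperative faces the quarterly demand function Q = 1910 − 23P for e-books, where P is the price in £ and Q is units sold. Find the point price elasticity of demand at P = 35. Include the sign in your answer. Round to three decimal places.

-0.729

At P = 35, Q = 1105.
dQ/dP = −23.
ε = (dQ/dP)(P/Q) = (-23)(35/1105).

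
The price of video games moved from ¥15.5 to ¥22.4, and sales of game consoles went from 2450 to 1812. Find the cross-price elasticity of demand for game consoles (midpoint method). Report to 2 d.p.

-0.82

ΔQ_x = 1812 − 2450 = -638; ΔP_y = 22.4 − 15.5 = 6.9.
Midpoints: P̄_y = 18.95, Q̄_x = 2131.0.
ε_xy = (ΔQ_x/ΔP_y)(P̄_y/Q̄_x) = (-638/6.9)(18.95/2131.0).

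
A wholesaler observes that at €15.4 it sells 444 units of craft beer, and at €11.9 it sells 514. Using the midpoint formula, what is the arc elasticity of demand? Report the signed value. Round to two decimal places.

-0.57

ΔQ = 514 − 444 = 70; ΔP = 11.9 − 15.4 = -3.5.
Midpoints: P̄ = 13.65, Q̄ = 479.0.
ε = (ΔQ/ΔP)(P̄/Q̄) = (70/-3.5)(13.65/479.0).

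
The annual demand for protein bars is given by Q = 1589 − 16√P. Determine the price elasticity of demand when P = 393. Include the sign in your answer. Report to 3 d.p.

At P = 393, Q = 1271.812.
dQ/dP = −16/(2√P) = -0.404.
ε = (dQ/dP)(P/Q) = (-0.404)(393/1271.812).
|ε| < 1, so demand is inelastic at this price.

-0.125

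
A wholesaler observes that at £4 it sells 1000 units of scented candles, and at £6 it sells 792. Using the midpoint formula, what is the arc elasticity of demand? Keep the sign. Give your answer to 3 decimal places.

ΔQ = 792 − 1000 = -208; ΔP = 6 − 4 = 2.
Midpoints: P̄ = 5.00, Q̄ = 896.0.
ε = (ΔQ/ΔP)(P̄/Q̄) = (-208/2)(5.00/896.0).

-0.580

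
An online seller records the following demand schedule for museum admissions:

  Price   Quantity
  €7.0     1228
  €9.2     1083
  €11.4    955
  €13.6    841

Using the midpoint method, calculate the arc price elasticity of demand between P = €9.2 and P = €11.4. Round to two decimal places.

At P = 9.2, Q = 1083; at P = 11.4, Q = 955.
ΔQ = -128, ΔP = 2.2. Midpoints: P̄ = 10.30, Q̄ = 1019.0.
ε = (ΔQ/ΔP)(P̄/Q̄) = (-128/2.2)(10.30/1019.0).

-0.59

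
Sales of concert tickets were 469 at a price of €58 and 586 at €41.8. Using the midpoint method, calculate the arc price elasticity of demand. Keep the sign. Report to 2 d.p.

-0.68

ΔQ = 586 − 469 = 117; ΔP = 41.8 − 58 = -16.2.
Midpoints: P̄ = 49.90, Q̄ = 527.5.
ε = (ΔQ/ΔP)(P̄/Q̄) = (117/-16.2)(49.90/527.5).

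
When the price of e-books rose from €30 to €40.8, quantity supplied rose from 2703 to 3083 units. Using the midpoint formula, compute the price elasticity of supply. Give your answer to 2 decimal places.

ΔQ = 3083 − 2703 = 380; ΔP = 40.8 − 30 = 10.8.
Midpoints: P̄ = 35.40, Q̄ = 2893.0.
ε_s = (ΔQ/ΔP)(P̄/Q̄) = (380/10.8)(35.40/2893.0).

0.43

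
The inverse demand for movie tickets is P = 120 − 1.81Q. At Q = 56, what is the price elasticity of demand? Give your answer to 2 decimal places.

-0.18

At Q = 56, P = 120 − 1.81(56) = 18.64.
dP/dQ = −1.81, so dQ/dP = 1/(−1.81) = -0.552.
ε = (dQ/dP)(P/Q) = (-0.552)(18.64/56).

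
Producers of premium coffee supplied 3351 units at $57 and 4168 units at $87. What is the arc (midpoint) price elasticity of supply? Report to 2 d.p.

0.52

ΔQ = 4168 − 3351 = 817; ΔP = 87 − 57 = 30.
Midpoints: P̄ = 72.00, Q̄ = 3759.5.
ε_s = (ΔQ/ΔP)(P̄/Q̄) = (817/30)(72.00/3759.5).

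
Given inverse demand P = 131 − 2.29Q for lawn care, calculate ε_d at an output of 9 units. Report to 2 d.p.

-5.36

At Q = 9, P = 131 − 2.29(9) = 110.39.
dP/dQ = −2.29, so dQ/dP = 1/(−2.29) = -0.437.
ε = (dQ/dP)(P/Q) = (-0.437)(110.39/9).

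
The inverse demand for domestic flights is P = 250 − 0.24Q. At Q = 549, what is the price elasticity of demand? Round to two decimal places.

At Q = 549, P = 250 − 0.24(549) = 118.24.
dP/dQ = −0.24, so dQ/dP = 1/(−0.24) = -4.167.
ε = (dQ/dP)(P/Q) = (-4.167)(118.24/549).

-0.90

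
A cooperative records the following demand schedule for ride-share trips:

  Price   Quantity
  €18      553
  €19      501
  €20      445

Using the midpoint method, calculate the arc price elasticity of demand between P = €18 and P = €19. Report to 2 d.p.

-1.83

At P = 18, Q = 553; at P = 19, Q = 501.
ΔQ = -52, ΔP = 1. Midpoints: P̄ = 18.50, Q̄ = 527.0.
ε = (ΔQ/ΔP)(P̄/Q̄) = (-52/1)(18.50/527.0).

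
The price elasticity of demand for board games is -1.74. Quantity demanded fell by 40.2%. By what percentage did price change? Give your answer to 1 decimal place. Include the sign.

%ΔP ≈ %ΔQ / ε = (-40.2%)/(-1.74) = 23.10%.

23.1%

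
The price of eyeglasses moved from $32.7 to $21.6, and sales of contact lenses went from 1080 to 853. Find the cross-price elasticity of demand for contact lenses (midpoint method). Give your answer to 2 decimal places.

ΔQ_x = 853 − 1080 = -227; ΔP_y = 21.6 − 32.7 = -11.1.
Midpoints: P̄_y = 27.15, Q̄_x = 966.5.
ε_xy = (ΔQ_x/ΔP_y)(P̄_y/Q̄_x) = (-227/-11.1)(27.15/966.5).

0.57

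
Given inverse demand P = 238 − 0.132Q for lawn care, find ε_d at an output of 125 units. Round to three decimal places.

-13.424

At Q = 125, P = 238 − 0.132(125) = 221.50.
dP/dQ = −0.132, so dQ/dP = 1/(−0.132) = -7.576.
ε = (dQ/dP)(P/Q) = (-7.576)(221.50/125).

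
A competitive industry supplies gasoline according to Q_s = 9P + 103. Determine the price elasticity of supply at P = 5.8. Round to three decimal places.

0.336

At P = 5.8, Q_s = 155.20.
dQ_s/dP = 9.
ε_s = (dQ_s/dP)(P/Q_s) = (9)(5.8/155.20).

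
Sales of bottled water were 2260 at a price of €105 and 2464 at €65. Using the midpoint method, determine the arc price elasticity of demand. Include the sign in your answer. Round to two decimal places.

-0.18

ΔQ = 2464 − 2260 = 204; ΔP = 65 − 105 = -40.
Midpoints: P̄ = 85.00, Q̄ = 2362.0.
ε = (ΔQ/ΔP)(P̄/Q̄) = (204/-40)(85.00/2362.0).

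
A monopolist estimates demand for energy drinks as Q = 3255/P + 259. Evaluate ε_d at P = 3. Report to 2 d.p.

At P = 3, Q = 1344.
dQ/dP = −3255/P² = -361.667.
ε = (dQ/dP)(P/Q) = (-361.667)(3/1344).
|ε| < 1, so demand is inelastic at this price.

-0.81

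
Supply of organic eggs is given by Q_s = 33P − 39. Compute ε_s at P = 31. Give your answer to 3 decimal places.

1.040

At P = 31, Q_s = 984.
dQ_s/dP = 33.
ε_s = (dQ_s/dP)(P/Q_s) = (33)(31/984).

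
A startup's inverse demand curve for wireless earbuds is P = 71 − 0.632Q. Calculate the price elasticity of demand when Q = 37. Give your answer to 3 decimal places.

At Q = 37, P = 71 − 0.632(37) = 47.62.
dP/dQ = −0.632, so dQ/dP = 1/(−0.632) = -1.582.
ε = (dQ/dP)(P/Q) = (-1.582)(47.62/37).

-2.036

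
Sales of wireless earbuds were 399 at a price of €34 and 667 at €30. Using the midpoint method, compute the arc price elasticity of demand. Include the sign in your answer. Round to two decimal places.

ΔQ = 667 − 399 = 268; ΔP = 30 − 34 = -4.
Midpoints: P̄ = 32.00, Q̄ = 533.0.
ε = (ΔQ/ΔP)(P̄/Q̄) = (268/-4)(32.00/533.0).

-4.02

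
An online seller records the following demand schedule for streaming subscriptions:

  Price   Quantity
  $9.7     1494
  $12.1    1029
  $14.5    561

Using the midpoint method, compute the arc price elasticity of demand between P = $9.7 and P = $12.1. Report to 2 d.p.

-1.67

At P = 9.7, Q = 1494; at P = 12.1, Q = 1029.
ΔQ = -465, ΔP = 2.4. Midpoints: P̄ = 10.90, Q̄ = 1261.5.
ε = (ΔQ/ΔP)(P̄/Q̄) = (-465/2.4)(10.90/1261.5).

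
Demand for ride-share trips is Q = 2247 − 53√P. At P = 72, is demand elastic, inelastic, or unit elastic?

inelastic

Q = 1797.280, dQ/dP = -3.123.
ε = (dQ/dP)(P/Q) ≈ -0.125.
|ε| = 0.13 < 1.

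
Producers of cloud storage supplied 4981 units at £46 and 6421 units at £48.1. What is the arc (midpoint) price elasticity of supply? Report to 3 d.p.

5.659

ΔQ = 6421 − 4981 = 1440; ΔP = 48.1 − 46 = 2.1.
Midpoints: P̄ = 47.05, Q̄ = 5701.0.
ε_s = (ΔQ/ΔP)(P̄/Q̄) = (1440/2.1)(47.05/5701.0).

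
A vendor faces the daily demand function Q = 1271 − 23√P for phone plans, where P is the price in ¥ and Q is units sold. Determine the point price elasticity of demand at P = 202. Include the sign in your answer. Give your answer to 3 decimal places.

-0.173

At P = 202, Q = 944.109.
dQ/dP = −23/(2√P) = -0.809.
ε = (dQ/dP)(P/Q) = (-0.809)(202/944.109).
|ε| < 1, so demand is inelastic at this price.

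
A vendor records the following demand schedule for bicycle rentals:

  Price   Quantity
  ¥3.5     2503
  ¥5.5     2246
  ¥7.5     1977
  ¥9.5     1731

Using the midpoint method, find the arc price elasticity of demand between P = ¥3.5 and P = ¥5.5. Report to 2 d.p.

At P = 3.5, Q = 2503; at P = 5.5, Q = 2246.
ΔQ = -257, ΔP = 2.0. Midpoints: P̄ = 4.50, Q̄ = 2374.5.
ε = (ΔQ/ΔP)(P̄/Q̄) = (-257/2.0)(4.50/2374.5).

-0.24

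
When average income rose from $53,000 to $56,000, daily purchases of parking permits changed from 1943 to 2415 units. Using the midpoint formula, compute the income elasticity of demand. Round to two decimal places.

ΔQ = 472, ΔI = 3000. Midpoints: Ī = 54,500, Q̄ = 2179.0.
ε_I = (ΔQ/ΔI)(Ī/Q̄) = (472/3000)(54500/2179.0).

3.94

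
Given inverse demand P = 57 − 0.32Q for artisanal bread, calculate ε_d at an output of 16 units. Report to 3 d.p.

At Q = 16, P = 57 − 0.32(16) = 51.88.
dP/dQ = −0.32, so dQ/dP = 1/(−0.32) = -3.125.
ε = (dQ/dP)(P/Q) = (-3.125)(51.88/16).

-10.133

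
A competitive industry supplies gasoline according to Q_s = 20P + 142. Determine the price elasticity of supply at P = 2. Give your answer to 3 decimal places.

At P = 2, Q_s = 182.
dQ_s/dP = 20.
ε_s = (dQ_s/dP)(P/Q_s) = (20)(2/182).

0.220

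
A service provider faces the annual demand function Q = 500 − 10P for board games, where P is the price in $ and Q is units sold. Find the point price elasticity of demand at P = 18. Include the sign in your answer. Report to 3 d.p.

At P = 18, Q = 320.
dQ/dP = −10.
ε = (dQ/dP)(P/Q) = (-10)(18/320).

-0.563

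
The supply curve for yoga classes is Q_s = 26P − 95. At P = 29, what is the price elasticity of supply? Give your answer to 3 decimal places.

At P = 29, Q_s = 659.
dQ_s/dP = 26.
ε_s = (dQ_s/dP)(P/Q_s) = (26)(29/659).

1.144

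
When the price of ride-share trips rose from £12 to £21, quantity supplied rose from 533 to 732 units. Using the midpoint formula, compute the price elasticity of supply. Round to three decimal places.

ΔQ = 732 − 533 = 199; ΔP = 21 − 12 = 9.
Midpoints: P̄ = 16.50, Q̄ = 632.5.
ε_s = (ΔQ/ΔP)(P̄/Q̄) = (199/9)(16.50/632.5).

0.577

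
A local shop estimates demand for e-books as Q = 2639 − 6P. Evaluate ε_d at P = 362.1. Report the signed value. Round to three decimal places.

-4.658

At P = 362.1, Q = 466.400.
dQ/dP = −6.
ε = (dQ/dP)(P/Q) = (-6)(362.1/466.400).
|ε| > 1, so demand is elastic at this price.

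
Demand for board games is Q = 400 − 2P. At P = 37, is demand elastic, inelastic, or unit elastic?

Q = 326, dQ/dP = -2.
ε = (dQ/dP)(P/Q) ≈ -0.227.
|ε| = 0.23 < 1.

inelastic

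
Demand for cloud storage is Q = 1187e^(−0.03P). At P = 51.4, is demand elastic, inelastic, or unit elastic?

Q = 253.962, dQ/dP = -7.619.
ε = (dQ/dP)(P/Q) ≈ -1.542.
|ε| = 1.54 > 1.

elastic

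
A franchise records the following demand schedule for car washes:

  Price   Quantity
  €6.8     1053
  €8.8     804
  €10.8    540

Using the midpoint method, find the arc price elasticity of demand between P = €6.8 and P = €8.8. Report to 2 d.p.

-1.05

At P = 6.8, Q = 1053; at P = 8.8, Q = 804.
ΔQ = -249, ΔP = 2.0. Midpoints: P̄ = 7.80, Q̄ = 928.5.
ε = (ΔQ/ΔP)(P̄/Q̄) = (-249/2.0)(7.80/928.5).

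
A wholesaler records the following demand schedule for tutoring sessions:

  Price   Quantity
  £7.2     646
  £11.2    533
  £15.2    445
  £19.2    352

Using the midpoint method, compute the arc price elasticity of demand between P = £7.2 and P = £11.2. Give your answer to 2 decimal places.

-0.44

At P = 7.2, Q = 646; at P = 11.2, Q = 533.
ΔQ = -113, ΔP = 4.0. Midpoints: P̄ = 9.20, Q̄ = 589.5.
ε = (ΔQ/ΔP)(P̄/Q̄) = (-113/4.0)(9.20/589.5).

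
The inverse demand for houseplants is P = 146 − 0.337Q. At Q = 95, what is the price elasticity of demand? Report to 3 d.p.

-3.560

At Q = 95, P = 146 − 0.337(95) = 113.98.
dP/dQ = −0.337, so dQ/dP = 1/(−0.337) = -2.967.
ε = (dQ/dP)(P/Q) = (-2.967)(113.98/95).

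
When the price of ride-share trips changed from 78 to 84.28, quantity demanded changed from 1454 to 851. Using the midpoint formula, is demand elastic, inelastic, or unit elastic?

elastic

Arc ε ≈ -6.760.
|ε| = 6.76 > 1.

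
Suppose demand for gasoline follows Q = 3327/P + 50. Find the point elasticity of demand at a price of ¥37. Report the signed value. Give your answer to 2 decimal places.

At P = 37, Q = 139.919.
dQ/dP = −3327/P² = -2.430.
ε = (dQ/dP)(P/Q) = (-2.430)(37/139.919).

-0.64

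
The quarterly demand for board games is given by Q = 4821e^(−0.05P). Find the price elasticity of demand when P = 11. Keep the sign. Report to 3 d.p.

-0.550

At P = 11, Q = 2781.475.
dQ/dP = −0.05·4821e^(−0.05P) = −0.05Q = -139.074.
ε = (dQ/dP)(P/Q) = (-139.074)(11/2781.475).
|ε| < 1, so demand is inelastic at this price.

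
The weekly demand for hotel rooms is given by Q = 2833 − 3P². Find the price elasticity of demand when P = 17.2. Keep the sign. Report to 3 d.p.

At P = 17.2, Q = 1945.480.
dQ/dP = −6P = -103.200.
ε = (dQ/dP)(P/Q) = (-103.200)(17.2/1945.480).

-0.912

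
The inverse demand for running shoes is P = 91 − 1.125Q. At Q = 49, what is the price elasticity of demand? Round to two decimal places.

At Q = 49, P = 91 − 1.125(49) = 35.88.
dP/dQ = −1.125, so dQ/dP = 1/(−1.125) = -0.889.
ε = (dQ/dP)(P/Q) = (-0.889)(35.88/49).

-0.65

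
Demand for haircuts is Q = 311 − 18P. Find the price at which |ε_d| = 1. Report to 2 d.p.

8.64

For linear demand Q = a − bP, ε = −bP/(a − bP). |ε| = 1 when bP = a − bP, i.e. P = a/(2b).
P = 311/(2·18) = 311/36 = 8.6389.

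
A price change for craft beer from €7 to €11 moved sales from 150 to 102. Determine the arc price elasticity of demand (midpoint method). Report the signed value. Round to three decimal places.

-0.857

ΔQ = 102 − 150 = -48; ΔP = 11 − 7 = 4.
Midpoints: P̄ = 9.00, Q̄ = 126.0.
ε = (ΔQ/ΔP)(P̄/Q̄) = (-48/4)(9.00/126.0).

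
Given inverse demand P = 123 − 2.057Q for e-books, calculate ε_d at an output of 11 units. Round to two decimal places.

-4.44

At Q = 11, P = 123 − 2.057(11) = 100.37.
dP/dQ = −2.057, so dQ/dP = 1/(−2.057) = -0.486.
ε = (dQ/dP)(P/Q) = (-0.486)(100.37/11).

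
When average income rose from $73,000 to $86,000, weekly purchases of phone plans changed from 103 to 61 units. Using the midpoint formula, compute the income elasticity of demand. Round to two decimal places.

-3.13

ΔQ = -42, ΔI = 13000. Midpoints: Ī = 79,500, Q̄ = 82.0.
ε_I = (ΔQ/ΔI)(Ī/Q̄) = (-42/13000)(79500/82.0).
ε_I < 0, so the good is inferior.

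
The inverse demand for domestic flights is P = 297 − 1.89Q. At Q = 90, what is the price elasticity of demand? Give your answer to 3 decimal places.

-0.746

At Q = 90, P = 297 − 1.89(90) = 126.90.
dP/dQ = −1.89, so dQ/dP = 1/(−1.89) = -0.529.
ε = (dQ/dP)(P/Q) = (-0.529)(126.90/90).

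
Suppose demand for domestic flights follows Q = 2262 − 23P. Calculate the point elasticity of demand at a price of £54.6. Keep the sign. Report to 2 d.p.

At P = 54.6, Q = 1006.200.
dQ/dP = −23.
ε = (dQ/dP)(P/Q) = (-23)(54.6/1006.200).
|ε| > 1, so demand is elastic at this price.

-1.25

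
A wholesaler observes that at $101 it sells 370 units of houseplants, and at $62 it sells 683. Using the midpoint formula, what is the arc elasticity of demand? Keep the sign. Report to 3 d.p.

-1.242

ΔQ = 683 − 370 = 313; ΔP = 62 − 101 = -39.
Midpoints: P̄ = 81.50, Q̄ = 526.5.
ε = (ΔQ/ΔP)(P̄/Q̄) = (313/-39)(81.50/526.5).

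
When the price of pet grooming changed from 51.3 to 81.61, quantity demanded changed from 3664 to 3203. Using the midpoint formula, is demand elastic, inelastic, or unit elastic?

Arc ε ≈ -0.294.
|ε| = 0.29 < 1.

inelastic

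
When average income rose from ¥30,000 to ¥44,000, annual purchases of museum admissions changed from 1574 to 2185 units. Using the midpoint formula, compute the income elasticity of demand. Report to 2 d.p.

ΔQ = 611, ΔI = 14000. Midpoints: Ī = 37,000, Q̄ = 1879.5.
ε_I = (ΔQ/ΔI)(Ī/Q̄) = (611/14000)(37000/1879.5).

0.86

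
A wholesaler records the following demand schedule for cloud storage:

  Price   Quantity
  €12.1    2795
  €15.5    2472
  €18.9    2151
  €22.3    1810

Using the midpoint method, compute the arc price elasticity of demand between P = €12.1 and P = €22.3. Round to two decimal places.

-0.72

At P = 12.1, Q = 2795; at P = 22.3, Q = 1810.
ΔQ = -985, ΔP = 10.2. Midpoints: P̄ = 17.20, Q̄ = 2302.5.
ε = (ΔQ/ΔP)(P̄/Q̄) = (-985/10.2)(17.20/2302.5).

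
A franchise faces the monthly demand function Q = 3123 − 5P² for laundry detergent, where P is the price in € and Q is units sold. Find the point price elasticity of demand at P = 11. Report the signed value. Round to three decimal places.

At P = 11, Q = 2518.
dQ/dP = −10P = -110.
ε = (dQ/dP)(P/Q) = (-110)(11/2518).
|ε| < 1, so demand is inelastic at this price.

-0.481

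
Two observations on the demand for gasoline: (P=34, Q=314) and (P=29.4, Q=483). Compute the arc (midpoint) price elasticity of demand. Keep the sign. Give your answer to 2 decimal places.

ΔQ = 483 − 314 = 169; ΔP = 29.4 − 34 = -4.6.
Midpoints: P̄ = 31.70, Q̄ = 398.5.
ε = (ΔQ/ΔP)(P̄/Q̄) = (169/-4.6)(31.70/398.5).

-2.92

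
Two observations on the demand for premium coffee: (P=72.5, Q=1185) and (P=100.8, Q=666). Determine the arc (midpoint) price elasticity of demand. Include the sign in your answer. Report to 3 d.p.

-1.717

ΔQ = 666 − 1185 = -519; ΔP = 100.8 − 72.5 = 28.3.
Midpoints: P̄ = 86.65, Q̄ = 925.5.
ε = (ΔQ/ΔP)(P̄/Q̄) = (-519/28.3)(86.65/925.5).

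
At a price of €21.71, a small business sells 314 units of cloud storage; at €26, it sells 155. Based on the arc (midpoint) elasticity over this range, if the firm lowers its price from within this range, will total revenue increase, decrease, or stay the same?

Arc ε = (-159/4.29)(23.86/234.5) ≈ -3.770.
|ε| = 3.77 > 1, so demand is elastic. A price cut therefore raises total revenue.

increase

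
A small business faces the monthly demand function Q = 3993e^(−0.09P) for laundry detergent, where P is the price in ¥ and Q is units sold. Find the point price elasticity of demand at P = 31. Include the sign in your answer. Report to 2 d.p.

-2.79

At P = 31, Q = 245.255.
dQ/dP = −0.09·3993e^(−0.09P) = −0.09Q = -22.073.
ε = (dQ/dP)(P/Q) = (-22.073)(31/245.255).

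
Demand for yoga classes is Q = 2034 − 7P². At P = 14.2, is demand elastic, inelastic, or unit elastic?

Q = 622.520, dQ/dP = -198.800.
ε = (dQ/dP)(P/Q) ≈ -4.535.
|ε| = 4.53 > 1.

elastic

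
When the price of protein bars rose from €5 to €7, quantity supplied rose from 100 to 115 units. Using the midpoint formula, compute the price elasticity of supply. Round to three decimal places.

ΔQ = 115 − 100 = 15; ΔP = 7 − 5 = 2.
Midpoints: P̄ = 6.00, Q̄ = 107.5.
ε_s = (ΔQ/ΔP)(P̄/Q̄) = (15/2)(6.00/107.5).

0.419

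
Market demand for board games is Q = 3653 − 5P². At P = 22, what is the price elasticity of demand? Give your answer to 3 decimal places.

At P = 22, Q = 1233.
dQ/dP = −10P = -220.
ε = (dQ/dP)(P/Q) = (-220)(22/1233).

-3.925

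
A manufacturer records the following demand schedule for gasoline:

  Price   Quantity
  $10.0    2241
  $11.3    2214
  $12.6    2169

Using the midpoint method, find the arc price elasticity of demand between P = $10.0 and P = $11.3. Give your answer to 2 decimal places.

-0.10

At P = 10.0, Q = 2241; at P = 11.3, Q = 2214.
ΔQ = -27, ΔP = 1.3. Midpoints: P̄ = 10.65, Q̄ = 2227.5.
ε = (ΔQ/ΔP)(P̄/Q̄) = (-27/1.3)(10.65/2227.5).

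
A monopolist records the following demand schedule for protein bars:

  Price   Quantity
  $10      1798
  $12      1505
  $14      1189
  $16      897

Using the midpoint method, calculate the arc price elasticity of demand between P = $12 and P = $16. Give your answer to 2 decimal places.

-1.77

At P = 12, Q = 1505; at P = 16, Q = 897.
ΔQ = -608, ΔP = 4. Midpoints: P̄ = 14.00, Q̄ = 1201.0.
ε = (ΔQ/ΔP)(P̄/Q̄) = (-608/4)(14.00/1201.0).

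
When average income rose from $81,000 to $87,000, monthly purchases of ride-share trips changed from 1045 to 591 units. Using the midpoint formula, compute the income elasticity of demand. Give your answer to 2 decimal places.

-7.77

ΔQ = -454, ΔI = 6000. Midpoints: Ī = 84,000, Q̄ = 818.0.
ε_I = (ΔQ/ΔI)(Ī/Q̄) = (-454/6000)(84000/818.0).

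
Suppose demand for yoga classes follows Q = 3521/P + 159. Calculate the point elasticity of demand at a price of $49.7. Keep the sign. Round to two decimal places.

-0.31

At P = 49.7, Q = 229.845.
dQ/dP = −3521/P² = -1.425.
ε = (dQ/dP)(P/Q) = (-1.425)(49.7/229.845).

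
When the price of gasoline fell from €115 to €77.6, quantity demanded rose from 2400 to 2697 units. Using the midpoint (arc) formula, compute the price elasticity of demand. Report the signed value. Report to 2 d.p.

-0.30

ΔQ = 2697 − 2400 = 297; ΔP = 77.6 − 115 = -37.4.
Midpoints: P̄ = 96.30, Q̄ = 2548.5.
ε = (ΔQ/ΔP)(P̄/Q̄) = (297/-37.4)(96.30/2548.5).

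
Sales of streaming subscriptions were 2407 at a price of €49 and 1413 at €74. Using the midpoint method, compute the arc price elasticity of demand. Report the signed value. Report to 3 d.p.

ΔQ = 1413 − 2407 = -994; ΔP = 74 − 49 = 25.
Midpoints: P̄ = 61.50, Q̄ = 1910.0.
ε = (ΔQ/ΔP)(P̄/Q̄) = (-994/25)(61.50/1910.0).

-1.280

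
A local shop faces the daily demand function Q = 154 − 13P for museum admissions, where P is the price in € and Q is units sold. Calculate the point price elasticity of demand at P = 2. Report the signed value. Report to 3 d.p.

At P = 2, Q = 128.
dQ/dP = −13.
ε = (dQ/dP)(P/Q) = (-13)(2/128).

-0.203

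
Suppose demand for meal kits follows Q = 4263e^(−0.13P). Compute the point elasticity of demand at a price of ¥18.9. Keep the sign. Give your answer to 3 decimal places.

-2.457

At P = 18.9, Q = 365.303.
dQ/dP = −0.13·4263e^(−0.13P) = −0.13Q = -47.489.
ε = (dQ/dP)(P/Q) = (-47.489)(18.9/365.303).
|ε| > 1, so demand is elastic at this price.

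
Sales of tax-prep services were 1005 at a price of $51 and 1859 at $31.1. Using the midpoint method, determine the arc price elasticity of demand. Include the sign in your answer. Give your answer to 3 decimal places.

-1.230

ΔQ = 1859 − 1005 = 854; ΔP = 31.1 − 51 = -19.9.
Midpoints: P̄ = 41.05, Q̄ = 1432.0.
ε = (ΔQ/ΔP)(P̄/Q̄) = (854/-19.9)(41.05/1432.0).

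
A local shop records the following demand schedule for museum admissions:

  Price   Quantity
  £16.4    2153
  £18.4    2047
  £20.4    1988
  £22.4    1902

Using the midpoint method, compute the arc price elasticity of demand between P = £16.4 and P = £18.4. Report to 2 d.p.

-0.44

At P = 16.4, Q = 2153; at P = 18.4, Q = 2047.
ΔQ = -106, ΔP = 2.0. Midpoints: P̄ = 17.40, Q̄ = 2100.0.
ε = (ΔQ/ΔP)(P̄/Q̄) = (-106/2.0)(17.40/2100.0).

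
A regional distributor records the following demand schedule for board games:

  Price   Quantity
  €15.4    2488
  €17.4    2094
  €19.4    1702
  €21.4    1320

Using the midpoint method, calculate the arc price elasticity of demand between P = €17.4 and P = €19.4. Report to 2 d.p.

-1.90

At P = 17.4, Q = 2094; at P = 19.4, Q = 1702.
ΔQ = -392, ΔP = 2.0. Midpoints: P̄ = 18.40, Q̄ = 1898.0.
ε = (ΔQ/ΔP)(P̄/Q̄) = (-392/2.0)(18.40/1898.0).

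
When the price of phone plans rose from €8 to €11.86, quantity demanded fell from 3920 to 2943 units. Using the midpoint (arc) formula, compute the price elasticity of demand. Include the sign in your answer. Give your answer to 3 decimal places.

ΔQ = 2943 − 3920 = -977; ΔP = 11.86 − 8 = 3.86.
Midpoints: P̄ = 9.93, Q̄ = 3431.5.
ε = (ΔQ/ΔP)(P̄/Q̄) = (-977/3.86)(9.93/3431.5).

-0.732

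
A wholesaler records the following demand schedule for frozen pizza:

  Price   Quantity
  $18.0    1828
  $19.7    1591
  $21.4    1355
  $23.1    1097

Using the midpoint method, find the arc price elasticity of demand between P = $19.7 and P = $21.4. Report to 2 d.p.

-1.94

At P = 19.7, Q = 1591; at P = 21.4, Q = 1355.
ΔQ = -236, ΔP = 1.7. Midpoints: P̄ = 20.55, Q̄ = 1473.0.
ε = (ΔQ/ΔP)(P̄/Q̄) = (-236/1.7)(20.55/1473.0).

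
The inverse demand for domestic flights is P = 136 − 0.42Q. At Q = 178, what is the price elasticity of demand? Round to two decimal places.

At Q = 178, P = 136 − 0.42(178) = 61.24.
dP/dQ = −0.42, so dQ/dP = 1/(−0.42) = -2.381.
ε = (dQ/dP)(P/Q) = (-2.381)(61.24/178).

-0.82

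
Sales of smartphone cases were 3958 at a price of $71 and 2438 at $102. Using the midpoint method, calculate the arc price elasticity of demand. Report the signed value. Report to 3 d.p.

ΔQ = 2438 − 3958 = -1520; ΔP = 102 − 71 = 31.
Midpoints: P̄ = 86.50, Q̄ = 3198.0.
ε = (ΔQ/ΔP)(P̄/Q̄) = (-1520/31)(86.50/3198.0).

-1.326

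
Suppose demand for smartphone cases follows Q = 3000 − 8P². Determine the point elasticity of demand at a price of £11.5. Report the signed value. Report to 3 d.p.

At P = 11.5, Q = 1942.
dQ/dP = −16P = -184.
ε = (dQ/dP)(P/Q) = (-184)(11.5/1942).
|ε| > 1, so demand is elastic at this price.

-1.090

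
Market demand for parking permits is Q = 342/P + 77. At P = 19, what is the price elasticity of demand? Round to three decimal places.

-0.189

At P = 19, Q = 95.
dQ/dP = −342/P² = -0.947.
ε = (dQ/dP)(P/Q) = (-0.947)(19/95).
|ε| < 1, so demand is inelastic at this price.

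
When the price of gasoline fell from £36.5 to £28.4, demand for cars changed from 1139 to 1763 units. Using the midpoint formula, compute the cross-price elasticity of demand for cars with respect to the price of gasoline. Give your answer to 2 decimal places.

ΔQ_x = 1763 − 1139 = 624; ΔP_y = 28.4 − 36.5 = -8.1.
Midpoints: P̄_y = 32.45, Q̄_x = 1451.0.
ε_xy = (ΔQ_x/ΔP_y)(P̄_y/Q̄_x) = (624/-8.1)(32.45/1451.0).

-1.72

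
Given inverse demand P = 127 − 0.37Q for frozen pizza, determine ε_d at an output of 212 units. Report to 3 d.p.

-0.619

At Q = 212, P = 127 − 0.37(212) = 48.56.
dP/dQ = −0.37, so dQ/dP = 1/(−0.37) = -2.703.
ε = (dQ/dP)(P/Q) = (-2.703)(48.56/212).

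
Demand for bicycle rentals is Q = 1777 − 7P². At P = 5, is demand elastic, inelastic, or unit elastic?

Q = 1602, dQ/dP = -70.
ε = (dQ/dP)(P/Q) ≈ -0.218.
|ε| = 0.22 < 1.

inelastic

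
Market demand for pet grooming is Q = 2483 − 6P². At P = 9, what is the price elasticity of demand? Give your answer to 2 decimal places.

-0.49

At P = 9, Q = 1997.
dQ/dP = −12P = -108.
ε = (dQ/dP)(P/Q) = (-108)(9/1997).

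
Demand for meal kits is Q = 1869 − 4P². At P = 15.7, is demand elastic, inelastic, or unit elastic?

Q = 883.040, dQ/dP = -125.600.
ε = (dQ/dP)(P/Q) ≈ -2.233.
|ε| = 2.23 > 1.

elastic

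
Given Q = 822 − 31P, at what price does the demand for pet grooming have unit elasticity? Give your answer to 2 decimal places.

13.26

For linear demand Q = a − bP, ε = −bP/(a − bP). |ε| = 1 when bP = a − bP, i.e. P = a/(2b).
P = 822/(2·31) = 822/62 = 13.2581.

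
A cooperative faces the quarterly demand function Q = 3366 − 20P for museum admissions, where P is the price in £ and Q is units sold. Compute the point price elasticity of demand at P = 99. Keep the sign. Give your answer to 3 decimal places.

At P = 99, Q = 1386.
dQ/dP = −20.
ε = (dQ/dP)(P/Q) = (-20)(99/1386).

-1.429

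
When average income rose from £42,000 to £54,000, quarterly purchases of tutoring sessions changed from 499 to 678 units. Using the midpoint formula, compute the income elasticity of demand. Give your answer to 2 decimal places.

1.22

ΔQ = 179, ΔI = 12000. Midpoints: Ī = 48,000, Q̄ = 588.5.
ε_I = (ΔQ/ΔI)(Ī/Q̄) = (179/12000)(48000/588.5).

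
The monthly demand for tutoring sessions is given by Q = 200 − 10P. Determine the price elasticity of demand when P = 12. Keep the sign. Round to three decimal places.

At P = 12, Q = 80.
dQ/dP = −10.
ε = (dQ/dP)(P/Q) = (-10)(12/80).

-1.500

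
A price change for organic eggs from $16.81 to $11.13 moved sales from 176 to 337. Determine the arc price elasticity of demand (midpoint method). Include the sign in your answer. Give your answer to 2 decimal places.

ΔQ = 337 − 176 = 161; ΔP = 11.13 − 16.81 = -5.68.
Midpoints: P̄ = 13.97, Q̄ = 256.5.
ε = (ΔQ/ΔP)(P̄/Q̄) = (161/-5.68)(13.97/256.5).

-1.54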